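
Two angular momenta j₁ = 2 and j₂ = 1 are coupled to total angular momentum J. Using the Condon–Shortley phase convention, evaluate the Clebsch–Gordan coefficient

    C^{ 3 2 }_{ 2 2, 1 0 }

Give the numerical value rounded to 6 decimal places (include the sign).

+√(1/3) ≈ +0.577350

√[7·0!4!2!/7! · 4!0!1!1!5!1!] = √(192)
  +(−1)^0/∏(0,0,0,1,4,1)! = 1/24  (running 1/24)
⟨..|..⟩ = √(192)·(1/24) = +0.577350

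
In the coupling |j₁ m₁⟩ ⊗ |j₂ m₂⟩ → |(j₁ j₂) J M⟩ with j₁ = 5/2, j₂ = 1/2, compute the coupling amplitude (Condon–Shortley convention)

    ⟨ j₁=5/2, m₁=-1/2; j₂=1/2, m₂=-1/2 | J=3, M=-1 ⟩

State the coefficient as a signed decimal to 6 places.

√[7·0!5!1!/7! · 2!3!0!1!2!4!] = √(96)
  +(−1)^0/∏(0,0,3,0,2,1)! = 1/12  (running 1/12)
⟨..|..⟩ = √(96)·(1/12) = +0.816497

+0.816497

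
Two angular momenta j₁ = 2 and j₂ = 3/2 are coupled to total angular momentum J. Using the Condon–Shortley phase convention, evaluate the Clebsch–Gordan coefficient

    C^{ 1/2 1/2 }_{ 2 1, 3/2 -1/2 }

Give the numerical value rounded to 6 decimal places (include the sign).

√[2·3!1!0!/5! · 3!1!1!2!1!0!] = √(6/5)
  +(−1)^1/∏(1,2,0,0,1,0)! = -1/2  (running -1/2)
⟨..|..⟩ = √(6/5)·(-1/2) = -0.547723

-0.547723  (= −√(3/10))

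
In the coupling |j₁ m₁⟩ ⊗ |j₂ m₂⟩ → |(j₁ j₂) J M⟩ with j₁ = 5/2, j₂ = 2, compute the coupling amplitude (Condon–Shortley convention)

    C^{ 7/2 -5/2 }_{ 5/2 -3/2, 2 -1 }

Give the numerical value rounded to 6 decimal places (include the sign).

√[8·1!4!3!/9! · 1!4!1!3!1!6!] = √(2304/7)
  +(−1)^0/∏(0,1,4,1,0,2)! = 1/48  (running 1/48)
  +(−1)^1/∏(1,0,3,0,1,3)! = -1/36  (running -1/144)
⟨..|..⟩ = √(2304/7)·(-1/144) = -0.125988

−√(1/63) = -0.125988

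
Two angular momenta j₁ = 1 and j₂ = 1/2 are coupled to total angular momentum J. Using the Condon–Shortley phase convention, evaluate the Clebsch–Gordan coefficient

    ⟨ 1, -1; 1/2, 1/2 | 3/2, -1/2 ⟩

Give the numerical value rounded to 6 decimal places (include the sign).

√[4·0!2!1!/4! · 0!2!1!0!1!2!] = √(4/3)
  +(−1)^0/∏(0,0,2,1,0,0)! = 1/2  (running 1/2)
⟨..|..⟩ = √(4/3)·(1/2) = +0.577350

+0.577350  (= +√(1/3))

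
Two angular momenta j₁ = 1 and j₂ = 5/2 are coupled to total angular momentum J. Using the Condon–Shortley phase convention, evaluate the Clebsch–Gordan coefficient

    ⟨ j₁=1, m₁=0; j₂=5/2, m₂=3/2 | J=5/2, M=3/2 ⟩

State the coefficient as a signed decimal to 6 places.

triangle: 1!×1!×4!/7! = 24/5040
(j±m)!: 1!×1!×4!×1!×4!×1! = 576
prefactor² = (2J+1)×Δ×N² = 576/35
  k=0: +1/(0!×1!×1!×4!×0!×0!) = 1/24
  k=1: −1/(1!×0!×0!×3!×1!×1!) = -1/6
Σ = -1/8  ⇒  CG² = 576/35×(-1/8)² = 9/35
CG = −√(9/35) = -0.507093

-0.507093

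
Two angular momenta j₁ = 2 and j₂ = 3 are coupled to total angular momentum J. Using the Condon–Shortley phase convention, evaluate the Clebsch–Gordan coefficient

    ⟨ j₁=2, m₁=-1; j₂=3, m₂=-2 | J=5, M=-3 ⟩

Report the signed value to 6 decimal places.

√[11·0!4!6!/11! · 1!3!1!5!2!8!] = √(276480)
  +(−1)^0/∏(0,0,3,1,1,5)! = 1/720  (running 1/720)
⟨..|..⟩ = √(276480)·(1/720) = +0.730297

+0.730297  (= +√(8/15))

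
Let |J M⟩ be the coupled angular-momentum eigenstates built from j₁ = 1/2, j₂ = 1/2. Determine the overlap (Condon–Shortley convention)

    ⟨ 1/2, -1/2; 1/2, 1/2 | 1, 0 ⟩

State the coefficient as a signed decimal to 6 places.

j₁+j₂−J=0  J+j₁−j₂=1  J−j₁+j₂=1  j₁+j₂+J+1=3
(j₁±m₁, j₂±m₂, J±M) = (0,1,1,0,1,1)
P² = 1/2
sum k=0..0:
  [0] +1/1 = 1
S = 1
C² = P²·S² = 1/2 ; C = +0.707107

+0.707107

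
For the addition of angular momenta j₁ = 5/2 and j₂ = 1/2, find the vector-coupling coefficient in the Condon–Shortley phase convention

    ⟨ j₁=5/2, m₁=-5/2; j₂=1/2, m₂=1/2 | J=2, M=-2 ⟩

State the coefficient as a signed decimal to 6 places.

triangle: 1!×4!×0!/6! = 24/720
(j±m)!: 0!×5!×1!×0!×0!×4! = 2880
prefactor² = (2J+1)×Δ×N² = 480
  k=1: −1/(1!×0!×4!×0!×0!×0!) = -1/24
Σ = -1/24  ⇒  CG² = 480×(-1/24)² = 5/6
CG = −√(5/6) = -0.912871

−√(5/6) = -0.912871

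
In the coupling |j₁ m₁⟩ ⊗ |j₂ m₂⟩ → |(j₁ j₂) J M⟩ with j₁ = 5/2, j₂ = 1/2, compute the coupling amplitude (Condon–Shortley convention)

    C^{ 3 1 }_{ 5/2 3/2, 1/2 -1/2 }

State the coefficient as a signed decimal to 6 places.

+0.577350

triangle: 0!*5!*1!/7! = 120/5040
(j±m)!: 4!*1!*0!*1!*4!*2! = 1152
prefactor² = (2J+1)*Δ*N² = 192
  k=0: +1/(0!*0!*1!*0!*4!*1!) = 1/24
Σ = 1/24  ⇒  CG² = 192*1/24² = 1/3
CG = +√(1/3) = +0.577350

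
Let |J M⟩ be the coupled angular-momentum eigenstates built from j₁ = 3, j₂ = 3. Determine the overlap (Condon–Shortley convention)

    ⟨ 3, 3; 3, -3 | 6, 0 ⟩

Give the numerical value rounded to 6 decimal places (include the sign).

√[13·0!6!6!/13! · 6!0!0!6!6!6!] = √(22394880000/77)
  +(−1)^0/∏(0,0,0,0,6,6)! = 1/518400  (running 1/518400)
⟨..|..⟩ = √(22394880000/77)·(1/518400) = +0.032898

+0.032898  (= +√(1/924))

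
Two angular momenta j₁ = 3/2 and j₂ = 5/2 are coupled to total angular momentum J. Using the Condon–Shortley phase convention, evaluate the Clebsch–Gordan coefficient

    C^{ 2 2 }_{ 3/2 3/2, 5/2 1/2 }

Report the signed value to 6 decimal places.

+√(1/7) = +0.377964

j₁+j₂−J=2  J+j₁−j₂=1  J−j₁+j₂=3  j₁+j₂+J+1=7
(j₁±m₁, j₂±m₂, J±M) = (3,0,3,2,4,0)
P² = 144/7
sum k=0..0:
  [0] +1/12 = 1/12
S = 1/12
C² = P²·S² = 1/7 ; C = +0.377964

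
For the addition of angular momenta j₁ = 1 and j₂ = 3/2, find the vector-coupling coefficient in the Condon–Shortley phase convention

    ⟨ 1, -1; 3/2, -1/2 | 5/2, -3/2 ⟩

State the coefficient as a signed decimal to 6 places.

+0.774597  (= +√(3/5))

triangle: 0!·2!·3!/6! = 12/720
(j±m)!: 0!·2!·1!·2!·1!·4! = 96
prefactor² = (2J+1)·Δ·N² = 48/5
  k=0: +1/(0!·0!·2!·1!·0!·2!) = 1/4
Σ = 1/4  ⇒  CG² = 48/5·1/4² = 3/5
CG = +√(3/5) = +0.774597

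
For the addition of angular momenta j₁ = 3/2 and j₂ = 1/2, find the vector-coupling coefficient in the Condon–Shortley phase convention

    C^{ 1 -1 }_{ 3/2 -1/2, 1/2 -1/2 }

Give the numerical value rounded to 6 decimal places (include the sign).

j₁+j₂−J=1  J+j₁−j₂=2  J−j₁+j₂=0  j₁+j₂+J+1=4
(j₁±m₁, j₂±m₂, J±M) = (1,2,0,1,0,2)
P² = 1
sum k=0..0:
  [0] +1/2 = 1/2
S = 1/2
C² = P²·S² = 1/4 ; C = +0.500000

+0.500000  (= +√(1/4))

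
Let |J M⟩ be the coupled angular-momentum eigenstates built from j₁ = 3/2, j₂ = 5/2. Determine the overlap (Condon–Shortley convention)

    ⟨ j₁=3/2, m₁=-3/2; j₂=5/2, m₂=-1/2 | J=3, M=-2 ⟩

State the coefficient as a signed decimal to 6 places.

√[7·1!2!4!/8! · 0!3!2!3!1!5!] = √(72)
  +(−1)^1/∏(1,0,2,1,0,3)! = -1/12  (running -1/12)
⟨..|..⟩ = √(72)·(-1/12) = -0.707107

−√(1/2) ≈ -0.707107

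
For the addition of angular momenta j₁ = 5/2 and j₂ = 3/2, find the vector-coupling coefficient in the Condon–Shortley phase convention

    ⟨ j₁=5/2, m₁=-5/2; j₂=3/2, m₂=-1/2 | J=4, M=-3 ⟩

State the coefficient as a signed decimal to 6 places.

+0.612372

triangle: 0!*5!*3!/9! = 720/362880
(j±m)!: 0!*5!*1!*2!*1!*7! = 1209600
prefactor² = (2J+1)*Δ*N² = 21600
  k=0: +1/(0!*0!*5!*1!*0!*2!) = 1/240
Σ = 1/240  ⇒  CG² = 21600*1/240² = 3/8
CG = +√(3/8) = +0.612372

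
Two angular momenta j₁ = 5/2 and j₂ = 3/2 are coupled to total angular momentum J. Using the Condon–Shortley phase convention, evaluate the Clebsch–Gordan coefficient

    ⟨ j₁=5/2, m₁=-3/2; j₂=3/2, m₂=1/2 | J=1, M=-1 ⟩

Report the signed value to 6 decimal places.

+0.547723

j₁+j₂−J=3  J+j₁−j₂=2  J−j₁+j₂=0  j₁+j₂+J+1=6
(j₁±m₁, j₂±m₂, J±M) = (1,4,2,1,0,2)
P² = 24/5
sum k=2..2:
  [2] +1/4 = 1/4
S = 1/4
C² = P²·S² = 3/10 ; C = +0.547723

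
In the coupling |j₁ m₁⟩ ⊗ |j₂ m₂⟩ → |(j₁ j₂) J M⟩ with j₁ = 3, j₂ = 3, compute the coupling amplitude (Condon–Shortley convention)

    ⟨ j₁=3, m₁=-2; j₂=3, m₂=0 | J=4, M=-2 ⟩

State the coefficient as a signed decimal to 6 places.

+0.139573  (= +√(3/154))

triangle: 2!*4!*4!/11! = 1152/39916800
(j±m)!: 1!*5!*3!*3!*2!*6! = 6220800
prefactor² = (2J+1)*Δ*N² = 124416/77
  k=1: −1/(1!*1!*4!*2!*0!*2!) = -1/96
  k=2: +1/(2!*0!*3!*1!*1!*3!) = 1/72
Σ = 1/288  ⇒  CG² = 124416/77*1/288² = 3/154
CG = +√(3/154) = +0.139573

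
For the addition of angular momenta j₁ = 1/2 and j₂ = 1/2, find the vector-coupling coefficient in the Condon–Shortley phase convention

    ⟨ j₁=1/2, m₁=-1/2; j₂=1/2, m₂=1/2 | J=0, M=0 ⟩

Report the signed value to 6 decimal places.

√[1·1!0!0!/2! · 0!1!1!0!0!0!] = √(1/2)
  +(−1)^1/∏(1,0,0,0,0,0)! = -1  (running -1)
⟨..|..⟩ = √(1/2)·(-1) = -0.707107

-0.707107  (= −√(1/2))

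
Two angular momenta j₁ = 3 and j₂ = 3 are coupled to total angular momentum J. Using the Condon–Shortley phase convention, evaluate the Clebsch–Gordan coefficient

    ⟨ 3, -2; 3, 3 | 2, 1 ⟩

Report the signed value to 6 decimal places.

j₁+j₂−J=4  J+j₁−j₂=2  J−j₁+j₂=2  j₁+j₂+J+1=9
(j₁±m₁, j₂±m₂, J±M) = (1,5,6,0,3,1)
P² = 4800/7
sum k=4..4:
  [4] +1/48 = 1/48
S = 1/48
C² = P²·S² = 25/84 ; C = +0.545545

+0.545545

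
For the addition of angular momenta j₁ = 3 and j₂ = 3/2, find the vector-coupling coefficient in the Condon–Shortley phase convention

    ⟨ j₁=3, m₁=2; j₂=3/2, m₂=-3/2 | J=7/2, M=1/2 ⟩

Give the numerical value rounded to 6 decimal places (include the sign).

+√(5/21) = +0.487950

triangle: 1!·5!·2!/9! = 240/362880
(j±m)!: 5!·1!·0!·3!·4!·3! = 103680
prefactor² = (2J+1)·Δ·N² = 3840/7
  k=0: +1/(0!·1!·1!·0!·4!·2!) = 1/48
Σ = 1/48  ⇒  CG² = 3840/7·1/48² = 5/21
CG = +√(5/21) = +0.487950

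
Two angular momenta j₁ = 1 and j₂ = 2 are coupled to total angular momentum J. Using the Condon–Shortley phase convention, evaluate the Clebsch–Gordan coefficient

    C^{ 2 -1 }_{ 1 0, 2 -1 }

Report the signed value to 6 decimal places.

+0.408248

triangle: 1!·1!·3!/6! = 6/720
(j±m)!: 1!·1!·1!·3!·1!·3! = 36
prefactor² = (2J+1)·Δ·N² = 3/2
  k=0: +1/(0!·1!·1!·1!·0!·2!) = 1/2
  k=1: −1/(1!·0!·0!·0!·1!·3!) = -1/6
Σ = 1/3  ⇒  CG² = 3/2·1/3² = 1/6
CG = +√(1/6) = +0.408248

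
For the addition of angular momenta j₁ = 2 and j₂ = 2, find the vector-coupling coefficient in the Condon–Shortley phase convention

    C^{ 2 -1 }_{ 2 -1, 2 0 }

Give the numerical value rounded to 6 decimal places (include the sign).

j₁+j₂−J=2  J+j₁−j₂=2  J−j₁+j₂=2  j₁+j₂+J+1=7
(j₁±m₁, j₂±m₂, J±M) = (1,3,2,2,1,3)
P² = 8/7
sum k=1..2:
  [1] −1/2 = -1/2
  [2] +1/4 = 1/4
S = -1/4
C² = P²·S² = 1/14 ; C = -0.267261

-0.267261  (= −√(1/14))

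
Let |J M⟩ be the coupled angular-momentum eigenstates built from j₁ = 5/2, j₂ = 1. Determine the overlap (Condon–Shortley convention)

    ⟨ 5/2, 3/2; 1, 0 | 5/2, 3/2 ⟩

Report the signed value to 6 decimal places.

triangle: 1!×4!×1!/7! = 24/5040
(j±m)!: 4!×1!×1!×1!×4!×1! = 576
prefactor² = (2J+1)×Δ×N² = 576/35
  k=0: +1/(0!×1!×1!×1!×3!×0!) = 1/6
  k=1: −1/(1!×0!×0!×0!×4!×1!) = -1/24
Σ = 1/8  ⇒  CG² = 576/35×1/8² = 9/35
CG = +√(9/35) = +0.507093

+0.507093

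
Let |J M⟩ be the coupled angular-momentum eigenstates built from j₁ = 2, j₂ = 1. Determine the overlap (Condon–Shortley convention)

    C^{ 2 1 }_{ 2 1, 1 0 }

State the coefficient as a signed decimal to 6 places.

triangle: 1!×3!×1!/6! = 6/720
(j±m)!: 3!×1!×1!×1!×3!×1! = 36
prefactor² = (2J+1)×Δ×N² = 3/2
  k=0: +1/(0!×1!×1!×1!×2!×0!) = 1/2
  k=1: −1/(1!×0!×0!×0!×3!×1!) = -1/6
Σ = 1/3  ⇒  CG² = 3/2×1/3² = 1/6
CG = +√(1/6) = +0.408248

+√(1/6) = +0.408248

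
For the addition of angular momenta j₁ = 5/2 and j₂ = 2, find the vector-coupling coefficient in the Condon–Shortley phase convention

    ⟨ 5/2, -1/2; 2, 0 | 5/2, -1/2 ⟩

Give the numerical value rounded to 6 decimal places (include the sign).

j₁+j₂−J=2  J+j₁−j₂=3  J−j₁+j₂=2  j₁+j₂+J+1=8
(j₁±m₁, j₂±m₂, J±M) = (2,3,2,2,2,3)
P² = 72/35
sum k=0..2:
  [0] +1/24 = 1/24
  [1] −1/2 = -1/2
  [2] +1/8 = 1/8
S = -1/3
C² = P²·S² = 8/35 ; C = -0.478091

−√(8/35) ≈ -0.478091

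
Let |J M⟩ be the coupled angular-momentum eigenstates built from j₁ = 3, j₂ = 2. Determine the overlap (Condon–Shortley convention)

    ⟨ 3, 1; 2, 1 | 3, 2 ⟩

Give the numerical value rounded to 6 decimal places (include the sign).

triangle: 2!·4!·2!/9! = 96/362880
(j±m)!: 4!·2!·3!·1!·5!·1! = 34560
prefactor² = (2J+1)·Δ·N² = 64
  k=1: −1/(1!·1!·1!·2!·3!·0!) = -1/12
  k=2: +1/(2!·0!·0!·1!·4!·1!) = 1/48
Σ = -1/16  ⇒  CG² = 64·(-1/16)² = 1/4
CG = −√(1/4) = -0.500000

-0.500000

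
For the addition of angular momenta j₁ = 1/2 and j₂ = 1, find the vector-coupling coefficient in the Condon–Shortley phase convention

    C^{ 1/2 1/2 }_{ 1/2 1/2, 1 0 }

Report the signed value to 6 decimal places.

triangle: 1!*0!*1!/3! = 1/6
(j±m)!: 1!*0!*1!*1!*1!*0! = 1
prefactor² = (2J+1)*Δ*N² = 1/3
  k=0: +1/(0!*1!*0!*1!*0!*0!) = 1
Σ = 1  ⇒  CG² = 1/3*1² = 1/3
CG = +√(1/3) = +0.577350

+0.577350  (= +√(1/3))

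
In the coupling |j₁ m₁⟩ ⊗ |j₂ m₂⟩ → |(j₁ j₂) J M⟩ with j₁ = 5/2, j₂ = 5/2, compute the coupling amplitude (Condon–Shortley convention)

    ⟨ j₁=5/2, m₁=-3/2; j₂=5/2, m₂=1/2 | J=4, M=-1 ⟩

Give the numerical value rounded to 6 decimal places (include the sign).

-0.597614  (= −√(5/14))

√[9·1!4!4!/10! · 1!4!3!2!3!5!] = √(10368/35)
  +(−1)^0/∏(0,1,4,3,0,1)! = 1/144  (running 1/144)
  +(−1)^1/∏(1,0,3,2,1,2)! = -1/24  (running -5/144)
⟨..|..⟩ = √(10368/35)·(-5/144) = -0.597614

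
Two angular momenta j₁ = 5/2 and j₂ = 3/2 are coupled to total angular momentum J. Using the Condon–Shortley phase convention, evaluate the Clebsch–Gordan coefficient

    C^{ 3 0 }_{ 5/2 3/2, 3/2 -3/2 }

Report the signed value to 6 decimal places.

j₁+j₂−J=1  J+j₁−j₂=4  J−j₁+j₂=2  j₁+j₂+J+1=8
(j₁±m₁, j₂±m₂, J±M) = (4,1,0,3,3,3)
P² = 216/5
sum k=0..0:
  [0] +1/12 = 1/12
S = 1/12
C² = P²·S² = 3/10 ; C = +0.547723

+0.547723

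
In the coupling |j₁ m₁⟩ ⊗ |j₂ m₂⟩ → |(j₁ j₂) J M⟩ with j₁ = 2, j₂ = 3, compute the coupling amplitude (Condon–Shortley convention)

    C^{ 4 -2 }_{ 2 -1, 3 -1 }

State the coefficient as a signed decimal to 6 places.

j₁+j₂−J=1  J+j₁−j₂=3  J−j₁+j₂=5  j₁+j₂+J+1=10
(j₁±m₁, j₂±m₂, J±M) = (1,3,2,4,2,6)
P² = 5184/7
sum k=0..1:
  [0] +1/72 = 1/72
  [1] −1/48 = -1/48
S = -1/144
C² = P²·S² = 1/28 ; C = -0.188982

-0.188982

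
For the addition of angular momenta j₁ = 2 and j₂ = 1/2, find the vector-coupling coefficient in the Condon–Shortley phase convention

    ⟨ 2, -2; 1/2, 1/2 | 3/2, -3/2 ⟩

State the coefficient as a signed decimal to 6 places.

triangle: 1!×3!×0!/5! = 6/120
(j±m)!: 0!×4!×1!×0!×0!×3! = 144
prefactor² = (2J+1)×Δ×N² = 144/5
  k=1: −1/(1!×0!×3!×0!×0!×0!) = -1/6
Σ = -1/6  ⇒  CG² = 144/5×(-1/6)² = 4/5
CG = −√(4/5) = -0.894427

-0.894427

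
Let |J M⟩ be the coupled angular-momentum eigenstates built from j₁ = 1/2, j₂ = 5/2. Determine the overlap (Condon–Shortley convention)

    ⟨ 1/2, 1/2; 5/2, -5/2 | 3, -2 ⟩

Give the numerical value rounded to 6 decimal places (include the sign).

+0.408248  (= +√(1/6))

√[7·0!1!5!/7! · 1!0!0!5!1!5!] = √(2400)
  +(−1)^0/∏(0,0,0,0,1,5)! = 1/120  (running 1/120)
⟨..|..⟩ = √(2400)·(1/120) = +0.408248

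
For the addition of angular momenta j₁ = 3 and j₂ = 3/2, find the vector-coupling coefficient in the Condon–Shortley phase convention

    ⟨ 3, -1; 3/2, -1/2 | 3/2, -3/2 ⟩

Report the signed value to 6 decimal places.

triangle: 3!×3!×0!/7! = 36/5040
(j±m)!: 2!×4!×1!×2!×0!×3! = 576
prefactor² = (2J+1)×Δ×N² = 576/35
  k=1: −1/(1!×2!×3!×0!×0!×0!) = -1/12
Σ = -1/12  ⇒  CG² = 576/35×(-1/12)² = 4/35
CG = −√(4/35) = -0.338062

-0.338062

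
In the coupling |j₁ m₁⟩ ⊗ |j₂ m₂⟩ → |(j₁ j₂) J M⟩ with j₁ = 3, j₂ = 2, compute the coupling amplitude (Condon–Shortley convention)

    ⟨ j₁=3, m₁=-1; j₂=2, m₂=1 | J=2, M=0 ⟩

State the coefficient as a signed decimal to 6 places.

+√(1/7) ≈ +0.377964

√[5·3!3!1!/8! · 2!4!3!1!2!2!] = √(36/7)
  +(−1)^2/∏(2,1,2,1,1,0)! = 1/4  (running 1/4)
  +(−1)^3/∏(3,0,1,0,2,1)! = -1/12  (running 1/6)
⟨..|..⟩ = √(36/7)·(1/6) = +0.377964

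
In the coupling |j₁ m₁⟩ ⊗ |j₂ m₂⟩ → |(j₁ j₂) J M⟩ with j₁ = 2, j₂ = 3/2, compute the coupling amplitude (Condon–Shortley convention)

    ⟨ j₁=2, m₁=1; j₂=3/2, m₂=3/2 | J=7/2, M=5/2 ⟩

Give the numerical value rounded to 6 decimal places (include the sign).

+√(4/7) = +0.755929

j₁+j₂−J=0  J+j₁−j₂=4  J−j₁+j₂=3  j₁+j₂+J+1=8
(j₁±m₁, j₂±m₂, J±M) = (3,1,3,0,6,1)
P² = 5184/7
sum k=0..0:
  [0] +1/36 = 1/36
S = 1/36
C² = P²·S² = 4/7 ; C = +0.755929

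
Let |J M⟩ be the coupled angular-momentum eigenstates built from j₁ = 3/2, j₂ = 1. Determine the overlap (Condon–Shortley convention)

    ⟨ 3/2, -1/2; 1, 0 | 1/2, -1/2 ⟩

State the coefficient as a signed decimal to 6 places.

√[2·2!1!0!/4! · 1!2!1!1!0!1!] = √(1/3)
  +(−1)^1/∏(1,1,1,0,0,0)! = -1  (running -1)
⟨..|..⟩ = √(1/3)·(-1) = -0.577350

−√(1/3) = -0.577350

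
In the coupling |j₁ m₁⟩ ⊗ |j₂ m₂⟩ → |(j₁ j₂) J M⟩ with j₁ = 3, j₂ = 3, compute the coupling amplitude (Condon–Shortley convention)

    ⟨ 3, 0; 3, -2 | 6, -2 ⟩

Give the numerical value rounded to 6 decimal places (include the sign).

+0.492366  (= +√(8/33))

√[13·0!6!6!/13! · 3!3!1!5!4!8!] = √(49766400/11)
  +(−1)^0/∏(0,0,3,1,3,5)! = 1/4320  (running 1/4320)
⟨..|..⟩ = √(49766400/11)·(1/4320) = +0.492366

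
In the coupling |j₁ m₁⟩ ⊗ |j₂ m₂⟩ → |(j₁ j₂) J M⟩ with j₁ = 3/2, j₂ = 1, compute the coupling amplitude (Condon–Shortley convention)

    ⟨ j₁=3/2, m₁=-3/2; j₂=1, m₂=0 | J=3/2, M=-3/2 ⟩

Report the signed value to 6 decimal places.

triangle: 1!·2!·1!/5! = 2/120
(j±m)!: 0!·3!·1!·1!·0!·3! = 36
prefactor² = (2J+1)·Δ·N² = 12/5
  k=1: −1/(1!·0!·2!·0!·0!·1!) = -1/2
Σ = -1/2  ⇒  CG² = 12/5·(-1/2)² = 3/5
CG = −√(3/5) = -0.774597

−√(3/5) ≈ -0.774597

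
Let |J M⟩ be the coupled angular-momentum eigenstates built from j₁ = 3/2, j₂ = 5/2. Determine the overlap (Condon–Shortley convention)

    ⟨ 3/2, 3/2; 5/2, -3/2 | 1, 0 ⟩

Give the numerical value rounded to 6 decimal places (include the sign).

+√(1/5) ≈ +0.447214

j₁+j₂−J=3  J+j₁−j₂=0  J−j₁+j₂=2  j₁+j₂+J+1=6
(j₁±m₁, j₂±m₂, J±M) = (3,0,1,4,1,1)
P² = 36/5
sum k=0..0:
  [0] +1/6 = 1/6
S = 1/6
C² = P²·S² = 1/5 ; C = +0.447214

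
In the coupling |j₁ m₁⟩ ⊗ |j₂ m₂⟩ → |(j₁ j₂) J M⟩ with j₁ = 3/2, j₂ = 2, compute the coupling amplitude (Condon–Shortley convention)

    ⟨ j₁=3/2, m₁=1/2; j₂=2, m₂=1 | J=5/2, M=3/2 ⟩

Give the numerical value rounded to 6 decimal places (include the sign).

-0.169031

triangle: 1!*2!*3!/7! = 12/5040
(j±m)!: 2!*1!*3!*1!*4!*1! = 288
prefactor² = (2J+1)*Δ*N² = 144/35
  k=0: +1/(0!*1!*1!*3!*1!*0!) = 1/6
  k=1: −1/(1!*0!*0!*2!*2!*1!) = -1/4
Σ = -1/12  ⇒  CG² = 144/35*(-1/12)² = 1/35
CG = −√(1/35) = -0.169031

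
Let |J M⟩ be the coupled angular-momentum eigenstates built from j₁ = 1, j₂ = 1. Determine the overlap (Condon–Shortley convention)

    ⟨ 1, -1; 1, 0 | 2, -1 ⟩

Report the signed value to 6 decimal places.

√[5·0!2!2!/5! · 0!2!1!1!1!3!] = √(2)
  +(−1)^0/∏(0,0,2,1,0,1)! = 1/2  (running 1/2)
⟨..|..⟩ = √(2)·(1/2) = +0.707107

+0.707107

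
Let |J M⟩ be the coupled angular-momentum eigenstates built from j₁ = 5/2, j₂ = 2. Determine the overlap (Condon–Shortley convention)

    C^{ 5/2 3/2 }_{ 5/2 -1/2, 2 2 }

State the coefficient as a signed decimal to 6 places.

+√(27/70) ≈ +0.621059

√[6·2!3!2!/8! · 2!3!4!0!4!1!] = √(864/35)
  +(−1)^2/∏(2,0,1,2,2,0)! = 1/8  (running 1/8)
⟨..|..⟩ = √(864/35)·(1/8) = +0.621059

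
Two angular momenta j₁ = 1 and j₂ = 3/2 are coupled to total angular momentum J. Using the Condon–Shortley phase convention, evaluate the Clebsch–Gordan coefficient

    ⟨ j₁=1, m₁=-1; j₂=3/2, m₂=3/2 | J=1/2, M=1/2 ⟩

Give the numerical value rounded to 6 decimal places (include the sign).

+0.707107

√[2·2!0!1!/4! · 0!2!3!0!1!0!] = √(2)
  +(−1)^2/∏(2,0,0,1,0,0)! = 1/2  (running 1/2)
⟨..|..⟩ = √(2)·(1/2) = +0.707107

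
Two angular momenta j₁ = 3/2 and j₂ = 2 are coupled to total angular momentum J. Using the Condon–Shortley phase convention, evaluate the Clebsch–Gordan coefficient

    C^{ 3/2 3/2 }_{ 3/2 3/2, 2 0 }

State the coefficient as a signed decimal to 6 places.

j₁+j₂−J=2  J+j₁−j₂=1  J−j₁+j₂=2  j₁+j₂+J+1=6
(j₁±m₁, j₂±m₂, J±M) = (3,0,2,2,3,0)
P² = 16/5
sum k=0..0:
  [0] +1/4 = 1/4
S = 1/4
C² = P²·S² = 1/5 ; C = +0.447214

+√(1/5) = +0.447214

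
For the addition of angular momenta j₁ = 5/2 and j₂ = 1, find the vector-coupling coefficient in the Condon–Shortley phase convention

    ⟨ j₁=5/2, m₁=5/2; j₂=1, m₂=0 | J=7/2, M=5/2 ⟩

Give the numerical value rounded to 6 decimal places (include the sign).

j₁+j₂−J=0  J+j₁−j₂=5  J−j₁+j₂=2  j₁+j₂+J+1=8
(j₁±m₁, j₂±m₂, J±M) = (5,0,1,1,6,1)
P² = 28800/7
sum k=0..0:
  [0] +1/120 = 1/120
S = 1/120
C² = P²·S² = 2/7 ; C = +0.534522

+√(2/7) ≈ +0.534522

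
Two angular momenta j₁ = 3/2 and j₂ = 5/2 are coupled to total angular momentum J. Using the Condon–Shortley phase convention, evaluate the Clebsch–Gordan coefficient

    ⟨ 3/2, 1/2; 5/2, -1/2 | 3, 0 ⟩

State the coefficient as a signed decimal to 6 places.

+√(1/5) = +0.447214

j₁+j₂−J=1  J+j₁−j₂=2  J−j₁+j₂=4  j₁+j₂+J+1=8
(j₁±m₁, j₂±m₂, J±M) = (2,1,2,3,3,3)
P² = 36/5
sum k=0..1:
  [0] +1/4 = 1/4
  [1] −1/12 = -1/12
S = 1/6
C² = P²·S² = 1/5 ; C = +0.447214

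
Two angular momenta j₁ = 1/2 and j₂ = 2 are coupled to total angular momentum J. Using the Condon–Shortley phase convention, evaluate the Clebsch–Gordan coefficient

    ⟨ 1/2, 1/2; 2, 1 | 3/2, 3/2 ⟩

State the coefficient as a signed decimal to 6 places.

j₁+j₂−J=1  J+j₁−j₂=0  J−j₁+j₂=3  j₁+j₂+J+1=5
(j₁±m₁, j₂±m₂, J±M) = (1,0,3,1,3,0)
P² = 36/5
sum k=0..0:
  [0] +1/6 = 1/6
S = 1/6
C² = P²·S² = 1/5 ; C = +0.447214

+√(1/5) ≈ +0.447214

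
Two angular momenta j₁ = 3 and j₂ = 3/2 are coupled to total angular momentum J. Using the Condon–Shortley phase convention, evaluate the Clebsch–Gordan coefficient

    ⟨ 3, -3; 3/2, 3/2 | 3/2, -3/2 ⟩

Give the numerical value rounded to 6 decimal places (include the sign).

-0.755929  (= −√(4/7))

√[4·3!3!0!/7! · 0!6!3!0!0!3!] = √(5184/7)
  +(−1)^3/∏(3,0,3,0,0,0)! = -1/36  (running -1/36)
⟨..|..⟩ = √(5184/7)·(-1/36) = -0.755929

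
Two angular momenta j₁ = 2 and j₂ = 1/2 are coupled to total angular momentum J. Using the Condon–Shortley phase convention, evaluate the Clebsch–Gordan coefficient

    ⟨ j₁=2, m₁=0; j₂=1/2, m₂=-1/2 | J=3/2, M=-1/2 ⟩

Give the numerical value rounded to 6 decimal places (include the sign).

j₁+j₂−J=1  J+j₁−j₂=3  J−j₁+j₂=0  j₁+j₂+J+1=5
(j₁±m₁, j₂±m₂, J±M) = (2,2,0,1,1,2)
P² = 8/5
sum k=0..0:
  [0] +1/2 = 1/2
S = 1/2
C² = P²·S² = 2/5 ; C = +0.632456

+√(2/5) ≈ +0.632456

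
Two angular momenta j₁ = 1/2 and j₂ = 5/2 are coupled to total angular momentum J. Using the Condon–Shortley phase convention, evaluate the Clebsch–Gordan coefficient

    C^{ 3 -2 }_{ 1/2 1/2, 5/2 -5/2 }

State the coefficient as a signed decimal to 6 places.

j₁+j₂−J=0  J+j₁−j₂=1  J−j₁+j₂=5  j₁+j₂+J+1=7
(j₁±m₁, j₂±m₂, J±M) = (1,0,0,5,1,5)
P² = 2400
sum k=0..0:
  [0] +1/120 = 1/120
S = 1/120
C² = P²·S² = 1/6 ; C = +0.408248

+0.408248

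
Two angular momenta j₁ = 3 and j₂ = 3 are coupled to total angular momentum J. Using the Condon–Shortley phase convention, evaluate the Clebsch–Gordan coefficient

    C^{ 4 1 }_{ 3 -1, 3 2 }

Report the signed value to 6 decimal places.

+√(16/77) = +0.455842

√[9·2!4!4!/11! · 2!4!5!1!5!3!] = √(82944/77)
  +(−1)^1/∏(1,1,3,4,1,0)! = -1/144  (running -1/144)
  +(−1)^2/∏(2,0,2,3,2,1)! = 1/48  (running 1/72)
⟨..|..⟩ = √(82944/77)·(1/72) = +0.455842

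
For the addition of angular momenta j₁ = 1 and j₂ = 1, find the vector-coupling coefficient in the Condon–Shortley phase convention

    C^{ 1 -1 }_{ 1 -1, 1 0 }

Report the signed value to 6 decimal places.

triangle: 1!×1!×1!/4! = 1/24
(j±m)!: 0!×2!×1!×1!×0!×2! = 4
prefactor² = (2J+1)×Δ×N² = 1/2
  k=1: −1/(1!×0!×1!×0!×0!×1!) = -1
Σ = -1  ⇒  CG² = 1/2×(-1)² = 1/2
CG = −√(1/2) = -0.707107

−√(1/2) = -0.707107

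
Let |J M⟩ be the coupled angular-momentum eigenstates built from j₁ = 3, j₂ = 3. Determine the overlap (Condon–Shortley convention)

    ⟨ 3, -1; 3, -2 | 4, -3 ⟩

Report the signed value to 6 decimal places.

√[9·2!4!4!/11! · 2!4!1!5!1!7!] = √(82944/11)
  +(−1)^0/∏(0,2,4,1,0,3)! = 1/288  (running 1/288)
  +(−1)^1/∏(1,1,3,0,1,4)! = -1/144  (running -1/288)
⟨..|..⟩ = √(82944/11)·(-1/288) = -0.301511

-0.301511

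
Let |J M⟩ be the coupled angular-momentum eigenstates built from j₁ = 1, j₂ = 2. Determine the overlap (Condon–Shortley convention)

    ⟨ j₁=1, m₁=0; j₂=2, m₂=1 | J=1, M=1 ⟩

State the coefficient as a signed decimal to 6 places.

√[3·2!0!2!/5! · 1!1!3!1!2!0!] = √(6/5)
  +(−1)^1/∏(1,1,0,2,0,0)! = -1/2  (running -1/2)
⟨..|..⟩ = √(6/5)·(-1/2) = -0.547723

−√(3/10) = -0.547723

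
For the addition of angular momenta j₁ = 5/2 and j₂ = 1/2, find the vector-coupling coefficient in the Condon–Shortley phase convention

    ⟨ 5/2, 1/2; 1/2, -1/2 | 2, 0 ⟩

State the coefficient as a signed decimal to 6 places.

+0.707107  (= +√(1/2))

j₁+j₂−J=1  J+j₁−j₂=4  J−j₁+j₂=0  j₁+j₂+J+1=6
(j₁±m₁, j₂±m₂, J±M) = (3,2,0,1,2,2)
P² = 8
sum k=0..0:
  [0] +1/4 = 1/4
S = 1/4
C² = P²·S² = 1/2 ; C = +0.707107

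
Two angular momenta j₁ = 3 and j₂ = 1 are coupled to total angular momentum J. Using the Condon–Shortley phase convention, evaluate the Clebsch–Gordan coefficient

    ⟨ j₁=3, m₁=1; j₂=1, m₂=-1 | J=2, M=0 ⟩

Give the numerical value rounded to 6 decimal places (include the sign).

+0.534522

triangle: 2!·4!·0!/7! = 48/5040
(j±m)!: 4!·2!·0!·2!·2!·2! = 384
prefactor² = (2J+1)·Δ·N² = 128/7
  k=0: +1/(0!·2!·2!·0!·2!·0!) = 1/8
Σ = 1/8  ⇒  CG² = 128/7·1/8² = 2/7
CG = +√(2/7) = +0.534522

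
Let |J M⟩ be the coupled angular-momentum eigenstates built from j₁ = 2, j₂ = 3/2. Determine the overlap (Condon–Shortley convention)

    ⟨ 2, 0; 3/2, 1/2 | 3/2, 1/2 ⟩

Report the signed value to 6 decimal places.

j₁+j₂−J=2  J+j₁−j₂=2  J−j₁+j₂=1  j₁+j₂+J+1=6
(j₁±m₁, j₂±m₂, J±M) = (2,2,2,1,2,1)
P² = 16/45
sum k=1..2:
  [1] −1/1 = -1
  [2] +1/4 = 1/4
S = -3/4
C² = P²·S² = 1/5 ; C = -0.447214

-0.447214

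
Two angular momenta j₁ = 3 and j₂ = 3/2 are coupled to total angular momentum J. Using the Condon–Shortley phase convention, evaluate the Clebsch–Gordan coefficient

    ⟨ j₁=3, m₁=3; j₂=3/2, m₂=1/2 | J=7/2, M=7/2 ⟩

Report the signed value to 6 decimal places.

triangle: 1!*5!*2!/9! = 240/362880
(j±m)!: 6!*0!*2!*1!*7!*0! = 7257600
prefactor² = (2J+1)*Δ*N² = 38400
  k=0: +1/(0!*1!*0!*2!*5!*0!) = 1/240
Σ = 1/240  ⇒  CG² = 38400*1/240² = 2/3
CG = +√(2/3) = +0.816497

+0.816497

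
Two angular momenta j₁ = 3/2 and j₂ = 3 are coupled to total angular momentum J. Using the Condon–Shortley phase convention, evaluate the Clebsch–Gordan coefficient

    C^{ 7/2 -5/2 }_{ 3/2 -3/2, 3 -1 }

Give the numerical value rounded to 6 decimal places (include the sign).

triangle: 1!·2!·5!/9! = 240/362880
(j±m)!: 0!·3!·2!·4!·1!·6! = 207360
prefactor² = (2J+1)·Δ·N² = 7680/7
  k=1: −1/(1!·0!·2!·1!·0!·4!) = -1/48
Σ = -1/48  ⇒  CG² = 7680/7·(-1/48)² = 10/21
CG = −√(10/21) = -0.690066

−√(10/21) ≈ -0.690066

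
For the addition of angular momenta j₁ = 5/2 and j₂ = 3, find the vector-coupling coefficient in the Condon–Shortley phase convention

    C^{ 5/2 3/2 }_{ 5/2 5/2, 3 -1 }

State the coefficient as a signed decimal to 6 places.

triangle: 3!·2!·3!/9! = 72/362880
(j±m)!: 5!·0!·2!·4!·4!·1! = 138240
prefactor² = (2J+1)·Δ·N² = 1152/7
  k=0: +1/(0!·3!·0!·2!·2!·1!) = 1/24
Σ = 1/24  ⇒  CG² = 1152/7·1/24² = 2/7
CG = +√(2/7) = +0.534522

+0.534522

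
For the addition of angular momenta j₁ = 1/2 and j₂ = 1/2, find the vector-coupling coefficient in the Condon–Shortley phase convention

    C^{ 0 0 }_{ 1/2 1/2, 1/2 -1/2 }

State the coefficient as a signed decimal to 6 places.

j₁+j₂−J=1  J+j₁−j₂=0  J−j₁+j₂=0  j₁+j₂+J+1=2
(j₁±m₁, j₂±m₂, J±M) = (1,0,0,1,0,0)
P² = 1/2
sum k=0..0:
  [0] +1/1 = 1
S = 1
C² = P²·S² = 1/2 ; C = +0.707107

+√(1/2) = +0.707107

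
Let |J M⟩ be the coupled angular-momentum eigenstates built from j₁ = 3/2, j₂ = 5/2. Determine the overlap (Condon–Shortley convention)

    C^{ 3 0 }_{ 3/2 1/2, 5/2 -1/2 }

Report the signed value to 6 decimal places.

triangle: 1!·2!·4!/8! = 48/40320
(j±m)!: 2!·1!·2!·3!·3!·3! = 864
prefactor² = (2J+1)·Δ·N² = 36/5
  k=0: +1/(0!·1!·1!·2!·1!·2!) = 1/4
  k=1: −1/(1!·0!·0!·1!·2!·3!) = -1/12
Σ = 1/6  ⇒  CG² = 36/5·1/6² = 1/5
CG = +√(1/5) = +0.447214

+√(1/5) ≈ +0.447214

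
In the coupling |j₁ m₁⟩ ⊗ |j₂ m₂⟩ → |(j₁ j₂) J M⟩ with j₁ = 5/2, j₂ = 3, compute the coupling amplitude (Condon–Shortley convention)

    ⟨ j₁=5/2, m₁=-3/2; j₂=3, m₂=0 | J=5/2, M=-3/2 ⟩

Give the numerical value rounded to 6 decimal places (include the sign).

j₁+j₂−J=3  J+j₁−j₂=2  J−j₁+j₂=3  j₁+j₂+J+1=9
(j₁±m₁, j₂±m₂, J±M) = (1,4,3,3,1,4)
P² = 864/35
sum k=2..3:
  [2] +1/8 = 1/8
  [3] −1/36 = -1/36
S = 7/72
C² = P²·S² = 7/30 ; C = +0.483046

+√(7/30) ≈ +0.483046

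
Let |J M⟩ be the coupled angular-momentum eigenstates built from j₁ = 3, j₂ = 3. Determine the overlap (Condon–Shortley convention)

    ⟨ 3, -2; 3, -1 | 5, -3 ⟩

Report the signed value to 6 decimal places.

-0.408248  (= −√(1/6))

triangle: 1!*5!*5!/12! = 14400/479001600
(j±m)!: 1!*5!*2!*4!*2!*8! = 464486400
prefactor² = (2J+1)*Δ*N² = 153600
  k=0: +1/(0!*1!*5!*2!*0!*3!) = 1/1440
  k=1: −1/(1!*0!*4!*1!*1!*4!) = -1/576
Σ = -1/960  ⇒  CG² = 153600*(-1/960)² = 1/6
CG = −√(1/6) = -0.408248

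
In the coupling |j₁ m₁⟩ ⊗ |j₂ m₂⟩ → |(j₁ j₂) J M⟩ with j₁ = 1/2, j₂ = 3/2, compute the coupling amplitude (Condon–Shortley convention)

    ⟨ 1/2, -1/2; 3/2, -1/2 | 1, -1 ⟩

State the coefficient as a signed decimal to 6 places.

j₁+j₂−J=1  J+j₁−j₂=0  J−j₁+j₂=2  j₁+j₂+J+1=4
(j₁±m₁, j₂±m₂, J±M) = (0,1,1,2,0,2)
P² = 1
sum k=1..1:
  [1] −1/2 = -1/2
S = -1/2
C² = P²·S² = 1/4 ; C = -0.500000

−√(1/4) = -0.500000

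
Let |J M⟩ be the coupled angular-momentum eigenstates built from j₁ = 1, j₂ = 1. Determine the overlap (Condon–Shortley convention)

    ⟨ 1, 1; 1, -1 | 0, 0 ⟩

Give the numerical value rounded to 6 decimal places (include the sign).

+0.577350

j₁+j₂−J=2  J+j₁−j₂=0  J−j₁+j₂=0  j₁+j₂+J+1=3
(j₁±m₁, j₂±m₂, J±M) = (2,0,0,2,0,0)
P² = 4/3
sum k=0..0:
  [0] +1/2 = 1/2
S = 1/2
C² = P²·S² = 1/3 ; C = +0.577350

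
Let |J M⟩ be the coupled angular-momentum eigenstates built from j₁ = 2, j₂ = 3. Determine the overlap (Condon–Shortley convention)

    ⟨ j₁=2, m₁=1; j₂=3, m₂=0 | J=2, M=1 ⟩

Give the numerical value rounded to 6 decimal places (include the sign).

−√(2/7) = -0.534522

√[5·3!1!3!/8! · 3!1!3!3!3!1!] = √(81/14)
  +(−1)^0/∏(0,3,1,3,0,0)! = 1/36  (running 1/36)
  +(−1)^1/∏(1,2,0,2,1,1)! = -1/4  (running -2/9)
⟨..|..⟩ = √(81/14)·(-2/9) = -0.534522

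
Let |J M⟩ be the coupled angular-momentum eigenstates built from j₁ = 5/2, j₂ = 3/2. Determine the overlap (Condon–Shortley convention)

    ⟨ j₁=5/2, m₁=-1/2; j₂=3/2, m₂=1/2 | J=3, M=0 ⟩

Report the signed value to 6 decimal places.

√[7·1!4!2!/8! · 2!3!2!1!3!3!] = √(36/5)
  +(−1)^0/∏(0,1,3,2,1,0)! = 1/12  (running 1/12)
  +(−1)^1/∏(1,0,2,1,2,1)! = -1/4  (running -1/6)
⟨..|..⟩ = √(36/5)·(-1/6) = -0.447214

-0.447214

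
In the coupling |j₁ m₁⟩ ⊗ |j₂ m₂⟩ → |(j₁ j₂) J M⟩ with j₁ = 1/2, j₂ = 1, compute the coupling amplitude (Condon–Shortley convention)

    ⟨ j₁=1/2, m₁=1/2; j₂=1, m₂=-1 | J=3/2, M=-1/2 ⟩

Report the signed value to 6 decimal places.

+√(1/3) ≈ +0.577350

j₁+j₂−J=0  J+j₁−j₂=1  J−j₁+j₂=2  j₁+j₂+J+1=4
(j₁±m₁, j₂±m₂, J±M) = (1,0,0,2,1,2)
P² = 4/3
sum k=0..0:
  [0] +1/2 = 1/2
S = 1/2
C² = P²·S² = 1/3 ; C = +0.577350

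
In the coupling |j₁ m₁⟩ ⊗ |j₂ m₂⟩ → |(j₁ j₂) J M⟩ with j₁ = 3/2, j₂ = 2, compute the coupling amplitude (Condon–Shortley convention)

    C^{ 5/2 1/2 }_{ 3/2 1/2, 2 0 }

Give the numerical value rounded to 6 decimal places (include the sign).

√[6·1!2!3!/7! · 2!1!2!2!3!2!] = √(48/35)
  +(−1)^0/∏(0,1,1,2,1,1)! = 1/2  (running 1/2)
  +(−1)^1/∏(1,0,0,1,2,2)! = -1/4  (running 1/4)
⟨..|..⟩ = √(48/35)·(1/4) = +0.292770

+√(3/35) = +0.292770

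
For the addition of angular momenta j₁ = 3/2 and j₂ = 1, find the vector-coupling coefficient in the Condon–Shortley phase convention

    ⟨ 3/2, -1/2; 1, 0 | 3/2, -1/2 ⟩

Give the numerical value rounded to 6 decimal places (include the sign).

√[4·1!2!1!/5! · 1!2!1!1!1!2!] = √(4/15)
  +(−1)^0/∏(0,1,2,1,0,0)! = 1/2  (running 1/2)
  +(−1)^1/∏(1,0,1,0,1,1)! = -1  (running -1/2)
⟨..|..⟩ = √(4/15)·(-1/2) = -0.258199

−√(1/15) = -0.258199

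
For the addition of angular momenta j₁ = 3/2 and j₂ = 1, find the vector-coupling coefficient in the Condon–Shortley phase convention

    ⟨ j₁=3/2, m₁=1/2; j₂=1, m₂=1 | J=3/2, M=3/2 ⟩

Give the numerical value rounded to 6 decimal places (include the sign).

-0.632456  (= −√(2/5))

j₁+j₂−J=1  J+j₁−j₂=2  J−j₁+j₂=1  j₁+j₂+J+1=5
(j₁±m₁, j₂±m₂, J±M) = (2,1,2,0,3,0)
P² = 8/5
sum k=1..1:
  [1] −1/2 = -1/2
S = -1/2
C² = P²·S² = 2/5 ; C = -0.632456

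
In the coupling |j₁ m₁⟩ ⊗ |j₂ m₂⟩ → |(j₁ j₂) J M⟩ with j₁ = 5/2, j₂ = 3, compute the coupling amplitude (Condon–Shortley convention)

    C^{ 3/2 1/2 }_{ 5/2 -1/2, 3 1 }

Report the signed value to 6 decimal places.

-0.097590

j₁+j₂−J=4  J+j₁−j₂=1  J−j₁+j₂=2  j₁+j₂+J+1=8
(j₁±m₁, j₂±m₂, J±M) = (2,3,4,2,2,1)
P² = 192/35
sum k=2..3:
  [2] +1/8 = 1/8
  [3] −1/6 = -1/6
S = -1/24
C² = P²·S² = 1/105 ; C = -0.097590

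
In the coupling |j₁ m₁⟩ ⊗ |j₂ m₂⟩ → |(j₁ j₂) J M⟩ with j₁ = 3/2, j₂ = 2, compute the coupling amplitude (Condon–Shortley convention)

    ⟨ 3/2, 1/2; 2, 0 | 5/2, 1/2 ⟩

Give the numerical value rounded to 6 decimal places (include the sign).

triangle: 1!*2!*3!/7! = 12/5040
(j±m)!: 2!*1!*2!*2!*3!*2! = 96
prefactor² = (2J+1)*Δ*N² = 48/35
  k=0: +1/(0!*1!*1!*2!*1!*1!) = 1/2
  k=1: −1/(1!*0!*0!*1!*2!*2!) = -1/4
Σ = 1/4  ⇒  CG² = 48/35*1/4² = 3/35
CG = +√(3/35) = +0.292770

+√(3/35) = +0.292770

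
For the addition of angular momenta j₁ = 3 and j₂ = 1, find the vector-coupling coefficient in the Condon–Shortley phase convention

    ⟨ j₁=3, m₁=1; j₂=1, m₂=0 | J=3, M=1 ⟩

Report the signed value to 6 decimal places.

triangle: 1!·5!·1!/8! = 120/40320
(j±m)!: 4!·2!·1!·1!·4!·2! = 2304
prefactor² = (2J+1)·Δ·N² = 48
  k=0: +1/(0!·1!·2!·1!·3!·0!) = 1/12
  k=1: −1/(1!·0!·1!·0!·4!·1!) = -1/24
Σ = 1/24  ⇒  CG² = 48·1/24² = 1/12
CG = +√(1/12) = +0.288675

+0.288675  (= +√(1/12))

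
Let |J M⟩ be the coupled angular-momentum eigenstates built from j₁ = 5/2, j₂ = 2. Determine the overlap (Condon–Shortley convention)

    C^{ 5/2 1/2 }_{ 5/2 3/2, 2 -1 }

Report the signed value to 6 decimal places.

+0.414039  (= +√(6/35))

√[6·2!3!2!/8! · 4!1!1!3!3!2!] = √(216/35)
  +(−1)^0/∏(0,2,1,1,2,1)! = 1/4  (running 1/4)
  +(−1)^1/∏(1,1,0,0,3,2)! = -1/12  (running 1/6)
⟨..|..⟩ = √(216/35)·(1/6) = +0.414039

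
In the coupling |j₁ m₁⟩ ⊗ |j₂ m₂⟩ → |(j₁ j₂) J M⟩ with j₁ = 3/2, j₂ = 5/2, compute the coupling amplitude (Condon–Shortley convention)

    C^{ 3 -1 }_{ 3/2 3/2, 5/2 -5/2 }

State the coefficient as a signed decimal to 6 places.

j₁+j₂−J=1  J+j₁−j₂=2  J−j₁+j₂=4  j₁+j₂+J+1=8
(j₁±m₁, j₂±m₂, J±M) = (3,0,0,5,2,4)
P² = 288
sum k=0..0:
  [0] +1/48 = 1/48
S = 1/48
C² = P²·S² = 1/8 ; C = +0.353553

+√(1/8) ≈ +0.353553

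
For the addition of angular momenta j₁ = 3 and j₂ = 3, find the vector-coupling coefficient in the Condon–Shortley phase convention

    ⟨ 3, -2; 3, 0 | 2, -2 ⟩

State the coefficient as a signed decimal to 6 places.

j₁+j₂−J=4  J+j₁−j₂=2  J−j₁+j₂=2  j₁+j₂+J+1=9
(j₁±m₁, j₂±m₂, J±M) = (1,5,3,3,0,4)
P² = 960/7
sum k=3..3:
  [3] −1/24 = -1/24
S = -1/24
C² = P²·S² = 5/21 ; C = -0.487950

-0.487950  (= −√(5/21))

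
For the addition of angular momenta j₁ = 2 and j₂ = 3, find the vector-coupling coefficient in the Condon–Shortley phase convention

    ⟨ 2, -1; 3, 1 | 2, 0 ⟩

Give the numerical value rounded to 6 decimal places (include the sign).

triangle: 3!×1!×3!/8! = 36/40320
(j±m)!: 1!×3!×4!×2!×2!×2! = 1152
prefactor² = (2J+1)×Δ×N² = 36/7
  k=2: +1/(2!×1!×1!×2!×0!×1!) = 1/4
  k=3: −1/(3!×0!×0!×1!×1!×2!) = -1/12
Σ = 1/6  ⇒  CG² = 36/7×1/6² = 1/7
CG = +√(1/7) = +0.377964

+√(1/7) ≈ +0.377964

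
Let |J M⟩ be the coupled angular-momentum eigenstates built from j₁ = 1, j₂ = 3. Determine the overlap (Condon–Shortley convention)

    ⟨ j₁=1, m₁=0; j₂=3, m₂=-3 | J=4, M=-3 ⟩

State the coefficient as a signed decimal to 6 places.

+√(1/4) = +0.500000

√[9·0!2!6!/9! · 1!1!0!6!1!7!] = √(129600)
  +(−1)^0/∏(0,0,1,0,1,6)! = 1/720  (running 1/720)
⟨..|..⟩ = √(129600)·(1/720) = +0.500000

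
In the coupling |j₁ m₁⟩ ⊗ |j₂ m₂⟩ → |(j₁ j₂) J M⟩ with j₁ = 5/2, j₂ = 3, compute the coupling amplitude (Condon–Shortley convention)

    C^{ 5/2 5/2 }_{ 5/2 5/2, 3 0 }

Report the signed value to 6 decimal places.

+√(5/42) ≈ +0.345033

j₁+j₂−J=3  J+j₁−j₂=2  J−j₁+j₂=3  j₁+j₂+J+1=9
(j₁±m₁, j₂±m₂, J±M) = (5,0,3,3,5,0)
P² = 4320/7
sum k=0..0:
  [0] +1/72 = 1/72
S = 1/72
C² = P²·S² = 5/42 ; C = +0.345033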